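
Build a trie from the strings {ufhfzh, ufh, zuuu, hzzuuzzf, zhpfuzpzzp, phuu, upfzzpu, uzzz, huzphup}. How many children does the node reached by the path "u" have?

Follow the path "u" to its node, then look at its outgoing edges.
Characters that immediately follow "u" among the stored strings: {f, p, z}.
That node has 3 child edges.

3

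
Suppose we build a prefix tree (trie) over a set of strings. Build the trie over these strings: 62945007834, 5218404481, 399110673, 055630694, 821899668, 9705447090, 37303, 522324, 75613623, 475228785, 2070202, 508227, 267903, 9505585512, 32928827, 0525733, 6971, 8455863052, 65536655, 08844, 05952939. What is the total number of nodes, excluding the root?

150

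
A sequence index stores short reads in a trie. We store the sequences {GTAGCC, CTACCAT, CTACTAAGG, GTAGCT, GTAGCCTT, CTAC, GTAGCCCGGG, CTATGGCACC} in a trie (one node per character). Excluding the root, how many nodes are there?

32

Insert word by word; a character creates a node only if that edge doesn't already exist:
  "GTAGCC" → 6 new (G, T, A, G, C, C)
  "CTACCAT" → 7 new (C, T, A, C, C, A, T)
  "CTACTAAGG" → prefix "CTAC" already present; 5 new (T, A, A, G, G)
  "GTAGCT" → prefix "GTAGC" already present; 1 new (T)
  "GTAGCCTT" → prefix "GTAGCC" already present; 2 new (T, T)
  "CTAC" → prefix "CTAC" already present; 0 new (none)
  "GTAGCCCGGG" → prefix "GTAGCC" already present; 4 new (C, G, G, G)
  "CTATGGCACC" → prefix "CTA" already present; 7 new (T, G, G, C, A, C, C)
Total nodes = 6 + 7 + 5 + 1 + 2 + 0 + 4 + 7 = 32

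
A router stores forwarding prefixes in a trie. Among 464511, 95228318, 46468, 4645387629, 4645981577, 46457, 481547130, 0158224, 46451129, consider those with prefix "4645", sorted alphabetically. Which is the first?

464511

Filter for "4645…" and sort: "464511", "46451129", "4645387629", "46457", "4645981577"
Position 1: 464511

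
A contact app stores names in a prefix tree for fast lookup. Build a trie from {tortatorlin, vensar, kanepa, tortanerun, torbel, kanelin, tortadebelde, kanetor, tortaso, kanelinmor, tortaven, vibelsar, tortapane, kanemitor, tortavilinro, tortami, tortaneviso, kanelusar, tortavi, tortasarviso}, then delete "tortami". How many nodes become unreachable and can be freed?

Walk "tortami" from the leaf back toward the root, removing each node that no remaining word uses.
The suffix "mi" (2 nodes) is used only by "tortami"; the node for "torta" still has the child "t", so pruning stops there.
Nodes removed: 2

2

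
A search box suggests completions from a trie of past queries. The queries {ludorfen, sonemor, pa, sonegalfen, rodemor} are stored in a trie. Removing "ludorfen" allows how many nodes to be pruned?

8

Walk "ludorfen" from the leaf back toward the root, removing each node that no remaining word uses.
No other word shares any prefix with "ludorfen", so all 8 of its nodes go.
Nodes removed: 8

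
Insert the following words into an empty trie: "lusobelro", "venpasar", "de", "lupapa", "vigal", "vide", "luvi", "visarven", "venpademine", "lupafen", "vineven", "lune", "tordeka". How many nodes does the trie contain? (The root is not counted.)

60

Trace insertions, counting only characters that open a new branch:
  "lusobelro" → 9 new (l, u, s, o, b, e, l, r, o)
  "venpasar" → 8 new (v, e, n, p, a, s, a, r)
  "de" → 2 new (d, e)
  "lupapa" → prefix "lu" already present; 4 new (p, a, p, a)
  "vigal" → prefix "v" already present; 4 new (i, g, a, l)
  "vide" → prefix "vi" already present; 2 new (d, e)
  "luvi" → prefix "lu" already present; 2 new (v, i)
  "visarven" → prefix "vi" already present; 6 new (s, a, r, v, e, n)
  "venpademine" → prefix "venpa" already present; 6 new (d, e, m, i, n, e)
  "lupafen" → prefix "lupa" already present; 3 new (f, e, n)
  "vineven" → prefix "vi" already present; 5 new (n, e, v, e, n)
  "lune" → prefix "lu" already present; 2 new (n, e)
  "tordeka" → 7 new (t, o, r, d, e, k, a)
Total nodes = 9 + 8 + 2 + 4 + 4 + 2 + 2 + 6 + 6 + 3 + 5 + 2 + 7 = 60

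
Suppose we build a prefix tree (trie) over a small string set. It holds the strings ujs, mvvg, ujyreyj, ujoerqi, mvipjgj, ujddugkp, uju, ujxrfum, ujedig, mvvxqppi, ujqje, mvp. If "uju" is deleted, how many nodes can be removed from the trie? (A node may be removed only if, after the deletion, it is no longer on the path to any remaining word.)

A node on "uju"'s path can go only if nothing else ends at it or branches off below it.
The suffix "u" (1 node) is used only by "uju"; the node for "uj" still has the child "s", so pruning stops there.
Nodes removed: 1

1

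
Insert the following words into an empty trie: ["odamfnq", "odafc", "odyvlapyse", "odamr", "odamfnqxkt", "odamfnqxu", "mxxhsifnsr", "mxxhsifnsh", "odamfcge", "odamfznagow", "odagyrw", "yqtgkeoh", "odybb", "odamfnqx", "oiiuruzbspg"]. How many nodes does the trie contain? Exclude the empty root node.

For each word, the new-node count is its length minus the longest prefix already in the trie:
  "odamfnq" → 7 new (o, d, a, m, f, n, q)
  "odafc" → prefix "oda" already present; 2 new (f, c)
  "odyvlapyse" → prefix "od" already present; 8 new (y, v, l, a, p, y, s, e)
  "odamr" → prefix "odam" already present; 1 new (r)
  "odamfnqxkt" → prefix "odamfnq" already present; 3 new (x, k, t)
  "odamfnqxu" → prefix "odamfnqx" already present; 1 new (u)
  "mxxhsifnsr" → 10 new (m, x, x, h, s, i, f, n, s, r)
  "mxxhsifnsh" → prefix "mxxhsifns" already present; 1 new (h)
  "odamfcge" → prefix "odamf" already present; 3 new (c, g, e)
  "odamfznagow" → prefix "odamf" already present; 6 new (z, n, a, g, o, w)
  "odagyrw" → prefix "oda" already present; 4 new (g, y, r, w)
  "yqtgkeoh" → 8 new (y, q, t, g, k, e, o, h)
  "odybb" → prefix "ody" already present; 2 new (b, b)
  "odamfnqx" → prefix "odamfnqx" already present; 0 new (none)
  "oiiuruzbspg" → prefix "o" already present; 10 new (i, i, u, r, u, z, b, s, p, g)
Total nodes = 7 + 2 + 8 + 1 + 3 + 1 + 10 + 1 + 3 + 6 + 4 + 8 + 2 + 0 + 10 = 66

66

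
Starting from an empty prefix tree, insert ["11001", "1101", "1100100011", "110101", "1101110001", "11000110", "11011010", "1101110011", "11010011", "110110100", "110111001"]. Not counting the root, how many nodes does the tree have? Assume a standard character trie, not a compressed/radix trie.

32

Trace insertions, counting only characters that open a new branch:
  "11001" → 5 new (1, 1, 0, 0, 1)
  "1101" → prefix "110" already present; 1 new (1)
  "1100100011" → prefix "11001" already present; 5 new (0, 0, 0, 1, 1)
  "110101" → prefix "1101" already present; 2 new (0, 1)
  "1101110001" → prefix "1101" already present; 6 new (1, 1, 0, 0, 0, 1)
  "11000110" → prefix "1100" already present; 4 new (0, 1, 1, 0)
  "11011010" → prefix "11011" already present; 3 new (0, 1, 0)
  "1101110011" → prefix "11011100" already present; 2 new (1, 1)
  "11010011" → prefix "11010" already present; 3 new (0, 1, 1)
  "110110100" → prefix "11011010" already present; 1 new (0)
  "110111001" → prefix "110111001" already present; 0 new (none)
Total nodes = 5 + 1 + 5 + 2 + 6 + 4 + 3 + 2 + 3 + 1 + 0 = 32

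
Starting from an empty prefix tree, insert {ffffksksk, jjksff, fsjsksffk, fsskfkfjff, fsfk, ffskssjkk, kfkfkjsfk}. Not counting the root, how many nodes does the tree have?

Insert word by word; a character creates a node only if that edge doesn't already exist:
  "ffffksksk" → 9 new (f, f, f, f, k, s, k, s, k)
  "jjksff" → 6 new (j, j, k, s, f, f)
  "fsjsksffk" → prefix "f" already present; 8 new (s, j, s, k, s, f, f, k)
  "fsskfkfjff" → prefix "fs" already present; 8 new (s, k, f, k, f, j, f, f)
  "fsfk" → prefix "fs" already present; 2 new (f, k)
  "ffskssjkk" → prefix "ff" already present; 7 new (s, k, s, s, j, k, k)
  "kfkfkjsfk" → 9 new (k, f, k, f, k, j, s, f, k)
Total nodes = 9 + 6 + 8 + 8 + 2 + 7 + 9 = 49

49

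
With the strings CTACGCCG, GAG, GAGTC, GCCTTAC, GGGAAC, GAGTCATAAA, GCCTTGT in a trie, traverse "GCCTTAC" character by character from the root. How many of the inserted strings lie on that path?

1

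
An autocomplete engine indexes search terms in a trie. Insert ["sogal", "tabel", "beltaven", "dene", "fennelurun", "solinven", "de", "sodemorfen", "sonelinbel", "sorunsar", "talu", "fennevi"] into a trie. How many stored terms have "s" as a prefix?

Filter for entries beginning with "s":
Words under "s": sodemorfen, sogal, solinven, sonelinbel, sorunsar
Count: 5

5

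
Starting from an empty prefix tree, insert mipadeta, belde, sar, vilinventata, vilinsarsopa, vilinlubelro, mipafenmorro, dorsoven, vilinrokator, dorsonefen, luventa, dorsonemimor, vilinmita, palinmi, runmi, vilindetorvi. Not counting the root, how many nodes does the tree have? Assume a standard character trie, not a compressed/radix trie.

For each word, the new-node count is its length minus the longest prefix already in the trie:
  "mipadeta" → 8 new (m, i, p, a, d, e, t, a)
  "belde" → 5 new (b, e, l, d, e)
  "sar" → 3 new (s, a, r)
  "vilinventata" → 12 new (v, i, l, i, n, v, e, n, t, a, t, a)
  "vilinsarsopa" → prefix "vilin" already present; 7 new (s, a, r, s, o, p, a)
  "vilinlubelro" → prefix "vilin" already present; 7 new (l, u, b, e, l, r, o)
  "mipafenmorro" → prefix "mipa" already present; 8 new (f, e, n, m, o, r, r, o)
  "dorsoven" → 8 new (d, o, r, s, o, v, e, n)
  "vilinrokator" → prefix "vilin" already present; 7 new (r, o, k, a, t, o, r)
  "dorsonefen" → prefix "dorso" already present; 5 new (n, e, f, e, n)
  "luventa" → 7 new (l, u, v, e, n, t, a)
  "dorsonemimor" → prefix "dorsone" already present; 5 new (m, i, m, o, r)
  "vilinmita" → prefix "vilin" already present; 4 new (m, i, t, a)
  "palinmi" → 7 new (p, a, l, i, n, m, i)
  "runmi" → 5 new (r, u, n, m, i)
  "vilindetorvi" → prefix "vilin" already present; 7 new (d, e, t, o, r, v, i)
Total nodes = 8 + 5 + 3 + 12 + 7 + 7 + 8 + 8 + 7 + 5 + 7 + 5 + 4 + 7 + 5 + 7 = 105

105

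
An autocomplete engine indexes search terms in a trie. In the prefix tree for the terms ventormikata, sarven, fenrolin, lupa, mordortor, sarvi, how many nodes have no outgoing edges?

A leaf is a node with no children — equivalently, the end of a word that is not a proper prefix of any other stored word.
Those words: "fenrolin", "lupa", "mordortor", "sarven", "sarvi", "ventormikata"
Leaf count: 6

6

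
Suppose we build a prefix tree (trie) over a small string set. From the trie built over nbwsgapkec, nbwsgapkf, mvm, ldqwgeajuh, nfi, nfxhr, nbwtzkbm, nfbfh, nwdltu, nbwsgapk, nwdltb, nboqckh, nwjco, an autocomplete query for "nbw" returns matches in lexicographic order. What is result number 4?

Filter for "nbw…" and sort: "nbwsgapk", "nbwsgapkec", "nbwsgapkf", "nbwtzkbm"
Position 4: nbwtzkbm

nbwtzkbm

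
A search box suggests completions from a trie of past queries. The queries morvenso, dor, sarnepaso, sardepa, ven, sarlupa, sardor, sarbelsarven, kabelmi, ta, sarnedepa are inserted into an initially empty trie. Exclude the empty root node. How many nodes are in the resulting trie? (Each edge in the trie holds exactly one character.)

55

Count nodes per top-level branch (shared prefixes stored once):
  'd'-branch (dor): 3 nodes
  'k'-branch (kabelmi): 7 nodes
  'm'-branch (morvenso): 8 nodes
  's'-branch (sarbelsarven, sardepa, sardor, sarlupa, sarnedepa, sarnepaso): 32 nodes
  't'-branch (ta): 2 nodes
  'v'-branch (ven): 3 nodes
Sum: 55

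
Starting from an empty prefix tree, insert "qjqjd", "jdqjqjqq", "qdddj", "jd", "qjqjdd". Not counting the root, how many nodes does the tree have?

Count nodes per top-level branch (shared prefixes stored once):
  'j'-branch (jd, jdqjqjqq): 8 nodes
  'q'-branch (qdddj, qjqjd, qjqjdd): 10 nodes
Sum: 18

18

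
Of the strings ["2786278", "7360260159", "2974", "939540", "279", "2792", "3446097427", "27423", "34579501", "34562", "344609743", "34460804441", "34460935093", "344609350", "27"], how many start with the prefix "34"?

7

Traverse to the node for "34", then collect every word in that subtree.
Matches: "34460804441", "344609350", "34460935093", "3446097427", "344609743", "34562", "34579501"
Count: 7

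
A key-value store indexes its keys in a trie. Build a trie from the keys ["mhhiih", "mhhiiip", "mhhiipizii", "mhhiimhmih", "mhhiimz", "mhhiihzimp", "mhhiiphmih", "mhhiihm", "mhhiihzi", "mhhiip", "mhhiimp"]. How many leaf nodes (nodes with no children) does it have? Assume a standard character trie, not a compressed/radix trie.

8

A leaf is a node with no children — equivalently, the end of a word that is not a proper prefix of any other stored word.
Those words: "mhhiihm", "mhhiihzimp", "mhhiiip", "mhhiimhmih", "mhhiimp", "mhhiimz", "mhhiiphmih", "mhhiipizii"
Leaf count: 8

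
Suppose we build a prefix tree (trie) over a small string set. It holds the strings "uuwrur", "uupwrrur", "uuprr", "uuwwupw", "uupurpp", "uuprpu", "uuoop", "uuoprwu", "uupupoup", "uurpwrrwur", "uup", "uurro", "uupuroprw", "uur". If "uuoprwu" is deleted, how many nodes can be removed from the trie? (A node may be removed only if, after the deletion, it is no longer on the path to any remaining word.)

After clearing the end-marker at "uuoprwu", prune upward until reaching a node still needed by another word.
The suffix "prwu" (4 nodes) is used only by "uuoprwu"; the node for "uuo" still has the child "o", so pruning stops there.
Nodes removed: 4

4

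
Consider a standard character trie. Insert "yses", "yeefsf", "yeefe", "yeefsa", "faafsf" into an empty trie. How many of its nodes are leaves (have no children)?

Leaves are exactly the stored words that no other stored word extends.
Those words: "faafsf", "yeefe", "yeefsa", "yeefsf", "yses"
Leaf count: 5

5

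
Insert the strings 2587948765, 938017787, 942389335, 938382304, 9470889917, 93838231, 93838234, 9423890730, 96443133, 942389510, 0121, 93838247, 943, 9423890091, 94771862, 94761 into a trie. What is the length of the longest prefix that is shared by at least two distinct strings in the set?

7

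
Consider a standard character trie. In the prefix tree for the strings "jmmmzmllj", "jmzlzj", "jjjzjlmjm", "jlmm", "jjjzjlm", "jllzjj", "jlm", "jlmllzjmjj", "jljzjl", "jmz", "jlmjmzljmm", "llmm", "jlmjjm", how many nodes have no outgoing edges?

Leaves are exactly the stored words that no other stored word extends.
Those words: "jjjzjlmjm", "jljzjl", "jllzjj", "jlmjjm", "jlmjmzljmm", "jlmllzjmjj", "jlmm", "jmmmzmllj", "jmzlzj", "llmm"
Leaf count: 10

10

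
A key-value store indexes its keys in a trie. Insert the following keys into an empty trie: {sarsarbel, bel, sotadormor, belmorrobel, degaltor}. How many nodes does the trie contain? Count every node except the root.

Count nodes per top-level branch (shared prefixes stored once):
  'b'-branch (bel, belmorrobel): 11 nodes
  'd'-branch (degaltor): 8 nodes
  's'-branch (sarsarbel, sotadormor): 18 nodes
Sum: 37

37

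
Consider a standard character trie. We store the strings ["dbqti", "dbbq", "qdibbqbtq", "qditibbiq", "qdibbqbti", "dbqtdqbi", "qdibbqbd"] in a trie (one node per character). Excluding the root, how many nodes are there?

28

Insert word by word; a character creates a node only if that edge doesn't already exist:
  "dbqti" → 5 new (d, b, q, t, i)
  "dbbq" → prefix "db" already present; 2 new (b, q)
  "qdibbqbtq" → 9 new (q, d, i, b, b, q, b, t, q)
  "qditibbiq" → prefix "qdi" already present; 6 new (t, i, b, b, i, q)
  "qdibbqbti" → prefix "qdibbqbt" already present; 1 new (i)
  "dbqtdqbi" → prefix "dbqt" already present; 4 new (d, q, b, i)
  "qdibbqbd" → prefix "qdibbqb" already present; 1 new (d)
Total nodes = 5 + 2 + 9 + 6 + 1 + 4 + 1 = 28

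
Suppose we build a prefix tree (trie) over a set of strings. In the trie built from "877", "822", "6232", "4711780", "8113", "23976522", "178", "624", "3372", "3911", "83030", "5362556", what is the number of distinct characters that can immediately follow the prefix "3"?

2

Walk "3" from the root, arriving at one node.
Distinct next characters after "3": 3, 9.
That node has 2 child edges.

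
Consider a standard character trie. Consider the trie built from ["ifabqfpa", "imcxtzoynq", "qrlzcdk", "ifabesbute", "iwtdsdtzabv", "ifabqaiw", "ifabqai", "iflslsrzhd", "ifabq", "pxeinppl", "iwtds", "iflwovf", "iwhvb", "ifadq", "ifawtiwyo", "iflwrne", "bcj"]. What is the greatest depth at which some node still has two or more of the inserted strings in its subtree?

Equivalently: take the maximum, over all pairs, of their longest common prefix length.
"ifabqai" and "ifabqaiw" agree on "ifabqai" (7 characters) before diverging; nothing deeper is shared.
Longest shared-prefix length: 7

7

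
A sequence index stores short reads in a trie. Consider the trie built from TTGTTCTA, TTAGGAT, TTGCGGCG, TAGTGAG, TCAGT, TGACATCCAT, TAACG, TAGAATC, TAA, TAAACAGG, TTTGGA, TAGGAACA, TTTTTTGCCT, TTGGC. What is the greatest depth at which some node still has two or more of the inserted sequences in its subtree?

3

The deepest shared node is where two words last agree before diverging.
"TAA" and "TAAACAGG" agree on "TAA" (3 characters) before diverging; nothing deeper is shared.
Longest shared-prefix length: 3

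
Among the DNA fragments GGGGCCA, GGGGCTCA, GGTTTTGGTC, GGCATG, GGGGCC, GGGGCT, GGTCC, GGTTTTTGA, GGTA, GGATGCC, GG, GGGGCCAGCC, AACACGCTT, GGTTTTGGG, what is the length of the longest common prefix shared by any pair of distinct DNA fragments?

8

Look for the deepest trie node that still has at least two words in its subtree.
"GGTTTTGGG" and "GGTTTTGGTC" agree on "GGTTTTGG" (8 characters) before diverging; nothing deeper is shared.
Longest shared-prefix length: 8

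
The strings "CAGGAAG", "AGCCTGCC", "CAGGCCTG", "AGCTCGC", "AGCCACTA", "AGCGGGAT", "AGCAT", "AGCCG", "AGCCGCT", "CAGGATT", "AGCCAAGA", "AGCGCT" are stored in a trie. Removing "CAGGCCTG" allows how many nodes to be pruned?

Walk "CAGGCCTG" from the leaf back toward the root, removing each node that no remaining word uses.
The suffix "CCTG" (4 nodes) is used only by "CAGGCCTG"; the node for "CAGG" still has the child "A", so pruning stops there.
Nodes removed: 4

4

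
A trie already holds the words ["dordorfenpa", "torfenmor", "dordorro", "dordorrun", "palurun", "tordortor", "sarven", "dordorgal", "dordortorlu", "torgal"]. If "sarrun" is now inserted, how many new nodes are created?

3

The longest prefix of "sarrun" already in the trie is "sar" (length 3).
So 6 − 3 = 3 new nodes.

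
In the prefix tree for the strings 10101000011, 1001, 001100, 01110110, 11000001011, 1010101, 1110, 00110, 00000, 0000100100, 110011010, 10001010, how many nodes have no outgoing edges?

11

A leaf is a node with no children — equivalently, the end of a word that is not a proper prefix of any other stored word.
Those words: "00000", "0000100100", "001100", "01110110", "10001010", "1001", "10101000011", "1010101", "11000001011", "110011010", "1110"
Leaf count: 11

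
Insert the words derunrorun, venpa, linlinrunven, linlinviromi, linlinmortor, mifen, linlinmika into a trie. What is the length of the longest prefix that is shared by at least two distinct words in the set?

The deepest shared node is where two words last agree before diverging.
"linlinmika" and "linlinmortor" agree on "linlinm" (7 characters) before diverging; nothing deeper is shared.
Longest shared-prefix length: 7

7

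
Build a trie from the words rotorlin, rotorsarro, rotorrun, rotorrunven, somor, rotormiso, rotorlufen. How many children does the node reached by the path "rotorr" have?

1

The children of the "rotorr" node are the distinct next characters among strings starting with "rotorr".
Characters that immediately follow "rotorr" among the stored strings: {u}.
That node has 1 child edge.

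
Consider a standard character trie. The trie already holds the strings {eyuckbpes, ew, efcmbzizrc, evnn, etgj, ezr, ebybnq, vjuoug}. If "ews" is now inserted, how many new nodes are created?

1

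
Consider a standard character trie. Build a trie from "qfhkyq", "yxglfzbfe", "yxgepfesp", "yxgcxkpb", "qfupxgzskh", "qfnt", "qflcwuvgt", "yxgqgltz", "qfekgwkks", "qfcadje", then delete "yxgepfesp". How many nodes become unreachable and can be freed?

After clearing the end-marker at "yxgepfesp", prune upward until reaching a node still needed by another word.
The suffix "epfesp" (6 nodes) is used only by "yxgepfesp"; the node for "yxg" still has the child "l", so pruning stops there.
Nodes removed: 6

6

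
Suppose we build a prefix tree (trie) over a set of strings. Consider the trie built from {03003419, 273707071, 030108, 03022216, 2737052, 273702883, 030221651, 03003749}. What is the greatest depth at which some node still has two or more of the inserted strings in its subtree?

5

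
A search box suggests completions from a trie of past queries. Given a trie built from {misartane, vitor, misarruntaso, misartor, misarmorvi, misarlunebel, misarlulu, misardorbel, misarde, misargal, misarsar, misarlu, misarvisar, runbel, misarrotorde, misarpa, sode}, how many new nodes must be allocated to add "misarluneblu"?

"misarluneb" is already a path in the trie; the remaining "lu" must be added.
So 12 − 10 = 2 new nodes.

2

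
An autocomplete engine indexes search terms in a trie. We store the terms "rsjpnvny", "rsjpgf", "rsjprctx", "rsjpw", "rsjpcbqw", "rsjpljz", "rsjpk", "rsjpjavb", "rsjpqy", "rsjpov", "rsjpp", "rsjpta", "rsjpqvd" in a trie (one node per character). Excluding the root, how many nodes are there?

For each word, the new-node count is its length minus the longest prefix already in the trie:
  "rsjpnvny" → 8 new (r, s, j, p, n, v, n, y)
  "rsjpgf" → prefix "rsjp" already present; 2 new (g, f)
  "rsjprctx" → prefix "rsjp" already present; 4 new (r, c, t, x)
  "rsjpw" → prefix "rsjp" already present; 1 new (w)
  "rsjpcbqw" → prefix "rsjp" already present; 4 new (c, b, q, w)
  "rsjpljz" → prefix "rsjp" already present; 3 new (l, j, z)
  "rsjpk" → prefix "rsjp" already present; 1 new (k)
  "rsjpjavb" → prefix "rsjp" already present; 4 new (j, a, v, b)
  "rsjpqy" → prefix "rsjp" already present; 2 new (q, y)
  "rsjpov" → prefix "rsjp" already present; 2 new (o, v)
  "rsjpp" → prefix "rsjp" already present; 1 new (p)
  "rsjpta" → prefix "rsjp" already present; 2 new (t, a)
  "rsjpqvd" → prefix "rsjpq" already present; 2 new (v, d)
Total nodes = 8 + 2 + 4 + 1 + 4 + 3 + 1 + 4 + 2 + 2 + 1 + 2 + 2 = 36

36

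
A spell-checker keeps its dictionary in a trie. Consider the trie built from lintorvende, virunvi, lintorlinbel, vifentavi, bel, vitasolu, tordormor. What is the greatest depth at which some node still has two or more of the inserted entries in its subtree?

6

The deepest shared node is where two words last agree before diverging.
e.g. "lintorlinbel" and "lintorvende" share the prefix "lintor" of length 6; no pair shares a longer one.
Longest shared-prefix length: 6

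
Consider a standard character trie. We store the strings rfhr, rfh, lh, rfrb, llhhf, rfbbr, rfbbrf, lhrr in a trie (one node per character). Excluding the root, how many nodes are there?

Trie structure (* marks end of a word):
(root)
├─ l
│  ├─ h *
│  │  └─ r
│  │     └─ r *
│  └─ l
│     └─ h
│        └─ h
│           └─ f *
└─ r
   └─ f
      ├─ b
      │  └─ b
      │     └─ r *
      │        └─ f *
      ├─ h *
      │  └─ r *
      └─ r
         └─ b *
Counting every labelled node above: 18.

18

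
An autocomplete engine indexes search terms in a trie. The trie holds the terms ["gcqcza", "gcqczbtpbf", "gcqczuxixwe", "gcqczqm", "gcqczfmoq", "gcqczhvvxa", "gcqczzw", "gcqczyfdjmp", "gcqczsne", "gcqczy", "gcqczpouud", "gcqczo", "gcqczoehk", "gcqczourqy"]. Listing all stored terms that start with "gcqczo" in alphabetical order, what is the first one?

DFS of the "gcqczo" subtree visits, in order: "gcqczo", "gcqczoehk", "gcqczourqy"
Position 1: gcqczo

gcqczo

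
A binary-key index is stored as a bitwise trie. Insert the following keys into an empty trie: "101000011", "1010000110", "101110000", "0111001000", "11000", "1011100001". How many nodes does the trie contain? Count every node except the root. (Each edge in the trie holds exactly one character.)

Trace insertions, counting only characters that open a new branch:
  "101000011" → 9 new (1, 0, 1, 0, 0, 0, 0, 1, 1)
  "1010000110" → prefix "101000011" already present; 1 new (0)
  "101110000" → prefix "101" already present; 6 new (1, 1, 0, 0, 0, 0)
  "0111001000" → 10 new (0, 1, 1, 1, 0, 0, 1, 0, 0, 0)
  "11000" → prefix "1" already present; 4 new (1, 0, 0, 0)
  "1011100001" → prefix "101110000" already present; 1 new (1)
Total nodes = 9 + 1 + 6 + 10 + 4 + 1 = 31

31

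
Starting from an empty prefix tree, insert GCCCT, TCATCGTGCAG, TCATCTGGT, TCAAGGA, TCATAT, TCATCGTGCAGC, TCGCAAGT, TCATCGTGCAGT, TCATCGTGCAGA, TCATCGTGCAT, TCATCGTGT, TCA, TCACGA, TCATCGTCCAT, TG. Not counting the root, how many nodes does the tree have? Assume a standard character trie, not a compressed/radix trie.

For each word, the new-node count is its length minus the longest prefix already in the trie:
  "GCCCT" → 5 new (G, C, C, C, T)
  "TCATCGTGCAG" → 11 new (T, C, A, T, C, G, T, G, C, A, G)
  "TCATCTGGT" → prefix "TCATC" already present; 4 new (T, G, G, T)
  "TCAAGGA" → prefix "TCA" already present; 4 new (A, G, G, A)
  "TCATAT" → prefix "TCAT" already present; 2 new (A, T)
  "TCATCGTGCAGC" → prefix "TCATCGTGCAG" already present; 1 new (C)
  "TCGCAAGT" → prefix "TC" already present; 6 new (G, C, A, A, G, T)
  "TCATCGTGCAGT" → prefix "TCATCGTGCAG" already present; 1 new (T)
  "TCATCGTGCAGA" → prefix "TCATCGTGCAG" already present; 1 new (A)
  "TCATCGTGCAT" → prefix "TCATCGTGCA" already present; 1 new (T)
  "TCATCGTGT" → prefix "TCATCGTG" already present; 1 new (T)
  "TCA" → prefix "TCA" already present; 0 new (none)
  "TCACGA" → prefix "TCA" already present; 3 new (C, G, A)
  "TCATCGTCCAT" → prefix "TCATCGT" already present; 4 new (C, C, A, T)
  "TG" → prefix "T" already present; 1 new (G)
Total nodes = 5 + 11 + 4 + 4 + 2 + 1 + 6 + 1 + 1 + 1 + 1 + 0 + 3 + 4 + 1 = 45

45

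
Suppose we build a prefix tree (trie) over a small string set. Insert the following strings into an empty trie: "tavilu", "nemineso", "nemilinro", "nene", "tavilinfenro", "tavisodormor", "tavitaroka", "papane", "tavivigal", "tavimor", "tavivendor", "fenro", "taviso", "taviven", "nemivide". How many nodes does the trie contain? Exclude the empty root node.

For each word, the new-node count is its length minus the longest prefix already in the trie:
  "tavilu" → 6 new (t, a, v, i, l, u)
  "nemineso" → 8 new (n, e, m, i, n, e, s, o)
  "nemilinro" → prefix "nemi" already present; 5 new (l, i, n, r, o)
  "nene" → prefix "ne" already present; 2 new (n, e)
  "tavilinfenro" → prefix "tavil" already present; 7 new (i, n, f, e, n, r, o)
  "tavisodormor" → prefix "tavi" already present; 8 new (s, o, d, o, r, m, o, r)
  "tavitaroka" → prefix "tavi" already present; 6 new (t, a, r, o, k, a)
  "papane" → 6 new (p, a, p, a, n, e)
  "tavivigal" → prefix "tavi" already present; 5 new (v, i, g, a, l)
  "tavimor" → prefix "tavi" already present; 3 new (m, o, r)
  "tavivendor" → prefix "taviv" already present; 5 new (e, n, d, o, r)
  "fenro" → 5 new (f, e, n, r, o)
  "taviso" → prefix "taviso" already present; 0 new (none)
  "taviven" → prefix "taviven" already present; 0 new (none)
  "nemivide" → prefix "nemi" already present; 4 new (v, i, d, e)
Total nodes = 6 + 8 + 5 + 2 + 7 + 8 + 6 + 6 + 5 + 3 + 5 + 5 + 0 + 0 + 4 = 70

70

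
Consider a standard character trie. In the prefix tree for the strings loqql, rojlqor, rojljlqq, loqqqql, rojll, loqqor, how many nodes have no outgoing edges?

6

A leaf is a node with no children — equivalently, the end of a word that is not a proper prefix of any other stored word.
Those words: "loqql", "loqqor", "loqqqql", "rojljlqq", "rojll", "rojlqor"
Leaf count: 6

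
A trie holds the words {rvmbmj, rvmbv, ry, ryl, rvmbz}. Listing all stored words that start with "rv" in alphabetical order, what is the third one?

rvmbz

DFS of the "rv" subtree visits, in order: "rvmbmj", "rvmbv", "rvmbz"
The 3rd is rvmbz.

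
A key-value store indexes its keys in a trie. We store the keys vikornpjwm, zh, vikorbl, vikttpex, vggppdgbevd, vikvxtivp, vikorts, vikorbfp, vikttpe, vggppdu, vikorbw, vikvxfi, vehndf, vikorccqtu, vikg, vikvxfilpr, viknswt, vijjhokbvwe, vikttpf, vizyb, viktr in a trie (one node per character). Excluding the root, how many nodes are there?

75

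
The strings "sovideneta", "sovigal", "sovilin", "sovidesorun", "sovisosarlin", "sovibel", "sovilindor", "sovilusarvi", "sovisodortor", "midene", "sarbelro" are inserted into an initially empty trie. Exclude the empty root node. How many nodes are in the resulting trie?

60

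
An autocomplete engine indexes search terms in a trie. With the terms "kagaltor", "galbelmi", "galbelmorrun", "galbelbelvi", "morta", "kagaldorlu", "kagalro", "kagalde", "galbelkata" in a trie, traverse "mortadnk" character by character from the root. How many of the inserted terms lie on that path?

1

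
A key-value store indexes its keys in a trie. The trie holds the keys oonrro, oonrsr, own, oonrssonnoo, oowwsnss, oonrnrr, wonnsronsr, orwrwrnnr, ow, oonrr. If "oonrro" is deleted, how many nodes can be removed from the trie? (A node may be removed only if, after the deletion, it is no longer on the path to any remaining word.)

Walk "oonrro" from the leaf back toward the root, removing each node that no remaining word uses.
The suffix "o" (1 node) is used only by "oonrro"; "oonrr" is itself a stored word, so pruning stops there.
Nodes removed: 1

1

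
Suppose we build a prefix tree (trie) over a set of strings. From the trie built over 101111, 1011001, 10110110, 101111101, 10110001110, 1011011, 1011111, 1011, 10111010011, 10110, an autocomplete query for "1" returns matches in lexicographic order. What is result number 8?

Filter for "1…" and sort: "1011", "10110", "10110001110", "1011001", "1011011", "10110110", "10111010011", "101111", "1011111", "101111101"
Position 8: 101111

101111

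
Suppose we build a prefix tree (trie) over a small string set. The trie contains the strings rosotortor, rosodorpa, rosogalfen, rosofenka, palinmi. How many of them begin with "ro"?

4

Traverse to the node for "ro", then collect every word in that subtree.
Matches: "rosodorpa", "rosofenka", "rosogalfen", "rosotortor"
Count: 4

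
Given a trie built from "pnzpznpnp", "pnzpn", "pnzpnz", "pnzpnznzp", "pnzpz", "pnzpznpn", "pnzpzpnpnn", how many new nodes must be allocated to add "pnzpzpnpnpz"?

Walking "pnzpzpnpnpz" from the root, the first 9 characters ("pnzpzpnpn") follow existing edges; "p" is the first miss.
So 11 − 9 = 2 new nodes.

2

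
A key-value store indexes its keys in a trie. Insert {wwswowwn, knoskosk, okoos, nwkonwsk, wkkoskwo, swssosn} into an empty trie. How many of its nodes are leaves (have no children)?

6

A leaf is a node with no children — equivalently, the end of a word that is not a proper prefix of any other stored word.
Those words: "knoskosk", "nwkonwsk", "okoos", "swssosn", "wkkoskwo", "wwswowwn"
Leaf count: 6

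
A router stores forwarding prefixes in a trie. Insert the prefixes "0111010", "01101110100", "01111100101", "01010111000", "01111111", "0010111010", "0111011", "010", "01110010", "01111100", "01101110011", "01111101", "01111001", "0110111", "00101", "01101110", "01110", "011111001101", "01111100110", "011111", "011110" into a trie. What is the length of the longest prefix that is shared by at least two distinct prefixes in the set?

Equivalently: take the maximum, over all pairs, of their longest common prefix length.
e.g. "01111100110" and "011111001101" share the prefix "01111100110" of length 11; no pair shares a longer one.
Longest shared-prefix length: 11

11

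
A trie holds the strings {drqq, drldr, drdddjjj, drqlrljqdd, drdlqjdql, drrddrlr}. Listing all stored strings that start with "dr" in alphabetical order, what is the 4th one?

drqlrljqdd

DFS of the "dr" subtree visits, in order: "drdddjjj", "drdlqjdql", "drldr", "drqlrljqdd", "drqq", "drrddrlr"
The 4th is drqlrljqdd.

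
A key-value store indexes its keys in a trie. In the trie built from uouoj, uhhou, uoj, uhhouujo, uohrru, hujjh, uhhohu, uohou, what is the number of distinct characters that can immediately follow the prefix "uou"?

Walk "uou" from the root, arriving at one node.
Distinct next characters after "uou": o.
That node has 1 child edge.

1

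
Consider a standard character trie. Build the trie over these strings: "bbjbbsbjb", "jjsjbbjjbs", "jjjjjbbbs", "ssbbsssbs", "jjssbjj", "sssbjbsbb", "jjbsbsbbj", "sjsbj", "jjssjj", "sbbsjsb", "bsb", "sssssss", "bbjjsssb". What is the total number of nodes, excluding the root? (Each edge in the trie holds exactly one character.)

76

For each word, the new-node count is its length minus the longest prefix already in the trie:
  "bbjbbsbjb" → 9 new (b, b, j, b, b, s, b, j, b)
  "jjsjbbjjbs" → 10 new (j, j, s, j, b, b, j, j, b, s)
  "jjjjjbbbs" → prefix "jj" already present; 7 new (j, j, j, b, b, b, s)
  "ssbbsssbs" → 9 new (s, s, b, b, s, s, s, b, s)
  "jjssbjj" → prefix "jjs" already present; 4 new (s, b, j, j)
  "sssbjbsbb" → prefix "ss" already present; 7 new (s, b, j, b, s, b, b)
  "jjbsbsbbj" → prefix "jj" already present; 7 new (b, s, b, s, b, b, j)
  "sjsbj" → prefix "s" already present; 4 new (j, s, b, j)
  "jjssjj" → prefix "jjss" already present; 2 new (j, j)
  "sbbsjsb" → prefix "s" already present; 6 new (b, b, s, j, s, b)
  "bsb" → prefix "b" already present; 2 new (s, b)
  "sssssss" → prefix "sss" already present; 4 new (s, s, s, s)
  "bbjjsssb" → prefix "bbj" already present; 5 new (j, s, s, s, b)
Total nodes = 9 + 10 + 7 + 9 + 4 + 7 + 7 + 4 + 2 + 6 + 2 + 4 + 5 = 76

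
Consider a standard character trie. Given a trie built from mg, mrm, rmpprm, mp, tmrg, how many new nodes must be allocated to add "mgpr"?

2

The longest prefix of "mgpr" already in the trie is "mg" (length 2).
Each of the 2 remaining characters creates one node.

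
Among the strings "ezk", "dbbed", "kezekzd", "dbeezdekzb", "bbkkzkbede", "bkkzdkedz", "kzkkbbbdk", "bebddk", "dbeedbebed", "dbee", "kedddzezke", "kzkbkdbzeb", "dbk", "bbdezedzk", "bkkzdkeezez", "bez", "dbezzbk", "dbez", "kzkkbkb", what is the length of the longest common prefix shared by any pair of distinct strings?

Equivalently: take the maximum, over all pairs, of their longest common prefix length.
"bkkzdkedz" and "bkkzdkeezez" agree on "bkkzdke" (7 characters) before diverging; nothing deeper is shared.
Longest shared-prefix length: 7

7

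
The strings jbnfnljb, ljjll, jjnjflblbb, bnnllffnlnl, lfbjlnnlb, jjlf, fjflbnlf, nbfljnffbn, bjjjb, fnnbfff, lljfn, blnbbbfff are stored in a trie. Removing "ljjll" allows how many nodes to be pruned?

Walk "ljjll" from the leaf back toward the root, removing each node that no remaining word uses.
The suffix "jjll" (4 nodes) is used only by "ljjll"; the node for "l" still has the child "f", so pruning stops there.
Nodes removed: 4

4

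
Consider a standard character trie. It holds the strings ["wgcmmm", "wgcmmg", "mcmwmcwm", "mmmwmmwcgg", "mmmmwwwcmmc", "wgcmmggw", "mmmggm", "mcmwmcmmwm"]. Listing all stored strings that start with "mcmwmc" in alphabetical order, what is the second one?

mcmwmcwm

DFS of the "mcmwmc" subtree visits, in order: "mcmwmcmmwm", "mcmwmcwm"
The 2nd is mcmwmcwm.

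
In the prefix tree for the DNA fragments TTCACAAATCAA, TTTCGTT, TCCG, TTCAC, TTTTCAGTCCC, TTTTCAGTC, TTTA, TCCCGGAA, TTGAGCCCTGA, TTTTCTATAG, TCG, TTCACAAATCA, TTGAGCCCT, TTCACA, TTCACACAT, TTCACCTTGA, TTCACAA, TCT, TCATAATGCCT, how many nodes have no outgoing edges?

A leaf is a node with no children — equivalently, the end of a word that is not a proper prefix of any other stored word.
Those words: "TCATAATGCCT", "TCCCGGAA", "TCCG", "TCG", "TCT", "TTCACAAATCAA", "TTCACACAT", "TTCACCTTGA", "TTGAGCCCTGA", "TTTA", "TTTCGTT", "TTTTCAGTCCC", "TTTTCTATAG"
Leaf count: 13

13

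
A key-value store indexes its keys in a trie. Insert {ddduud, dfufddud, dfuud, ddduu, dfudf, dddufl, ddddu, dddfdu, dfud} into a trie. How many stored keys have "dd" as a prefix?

5

Walk to "dd"; the words in its subtree are exactly those with that prefix.
Words under "dd": ddddu, dddfdu, dddufl, ddduu, ddduud
Count: 5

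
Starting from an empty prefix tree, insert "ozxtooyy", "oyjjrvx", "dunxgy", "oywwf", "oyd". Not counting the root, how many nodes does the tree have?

24

For each word, the new-node count is its length minus the longest prefix already in the trie:
  "ozxtooyy" → 8 new (o, z, x, t, o, o, y, y)
  "oyjjrvx" → prefix "o" already present; 6 new (y, j, j, r, v, x)
  "dunxgy" → 6 new (d, u, n, x, g, y)
  "oywwf" → prefix "oy" already present; 3 new (w, w, f)
  "oyd" → prefix "oy" already present; 1 new (d)
Total nodes = 8 + 6 + 6 + 3 + 1 = 24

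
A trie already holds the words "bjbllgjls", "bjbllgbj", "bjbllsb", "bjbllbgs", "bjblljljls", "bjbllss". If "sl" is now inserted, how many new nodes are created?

2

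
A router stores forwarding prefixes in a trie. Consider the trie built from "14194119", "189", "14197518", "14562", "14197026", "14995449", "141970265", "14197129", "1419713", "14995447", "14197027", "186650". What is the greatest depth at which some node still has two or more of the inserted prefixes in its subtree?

8

Equivalently: take the maximum, over all pairs, of their longest common prefix length.
"14197026" and "141970265" agree on "14197026" (8 characters) before diverging; nothing deeper is shared.
Longest shared-prefix length: 8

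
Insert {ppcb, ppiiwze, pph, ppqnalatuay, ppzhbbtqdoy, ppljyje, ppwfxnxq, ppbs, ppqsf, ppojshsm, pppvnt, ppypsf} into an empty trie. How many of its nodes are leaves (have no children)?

12

Leaves are exactly the stored words that no other stored word extends.
Those words: "ppbs", "ppcb", "pph", "ppiiwze", "ppljyje", "ppojshsm", "pppvnt", "ppqnalatuay", "ppqsf", "ppwfxnxq", "ppypsf", "ppzhbbtqdoy"
Leaf count: 12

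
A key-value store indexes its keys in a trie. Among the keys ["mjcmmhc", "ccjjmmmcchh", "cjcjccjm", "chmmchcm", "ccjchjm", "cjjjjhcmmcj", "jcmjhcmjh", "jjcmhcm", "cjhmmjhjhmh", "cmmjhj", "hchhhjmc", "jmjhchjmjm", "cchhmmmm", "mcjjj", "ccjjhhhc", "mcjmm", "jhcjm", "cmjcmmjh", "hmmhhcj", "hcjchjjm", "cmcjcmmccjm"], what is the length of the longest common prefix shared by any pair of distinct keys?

Look for the deepest trie node that still has at least two words in its subtree.
e.g. "ccjjhhhc" and "ccjjmmmcchh" share the prefix "ccjj" of length 4; no pair shares a longer one.
Longest shared-prefix length: 4

4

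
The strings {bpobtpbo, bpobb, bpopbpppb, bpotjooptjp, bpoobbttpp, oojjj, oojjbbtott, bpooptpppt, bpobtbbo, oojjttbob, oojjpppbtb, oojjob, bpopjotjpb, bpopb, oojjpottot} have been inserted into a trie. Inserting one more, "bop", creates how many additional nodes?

2

Walking "bop" from the root, the first 1 characters ("b") follow existing edges; "o" is the first miss.
New nodes needed: |"bop"| − 1 = 3 − 1 = 2.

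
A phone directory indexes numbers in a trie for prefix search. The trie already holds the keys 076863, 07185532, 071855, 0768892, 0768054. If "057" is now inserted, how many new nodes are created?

2

The longest prefix of "057" already in the trie is "0" (length 1).
Each of the 2 remaining characters creates one node.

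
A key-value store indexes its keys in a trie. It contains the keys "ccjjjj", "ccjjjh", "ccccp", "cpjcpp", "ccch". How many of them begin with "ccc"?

Walk to "ccc"; the words in its subtree are exactly those with that prefix.
Matches: "ccccp", "ccch"
Count: 2

2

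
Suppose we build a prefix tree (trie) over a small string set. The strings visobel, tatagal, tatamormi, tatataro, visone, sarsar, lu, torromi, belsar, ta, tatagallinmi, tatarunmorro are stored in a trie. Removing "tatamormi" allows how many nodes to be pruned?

5

A node on "tatamormi"'s path can go only if nothing else ends at it or branches off below it.
The suffix "mormi" (5 nodes) is used only by "tatamormi"; the node for "tata" still has the child "g", so pruning stops there.
Nodes removed: 5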